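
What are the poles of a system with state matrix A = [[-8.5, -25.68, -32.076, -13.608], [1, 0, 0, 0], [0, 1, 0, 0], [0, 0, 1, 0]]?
Eigenvalues solve det(λI - A) = 0.
Characteristic polynomial: λ^4 + 8.5*λ^3 + 25.68*λ^2 + 32.076*λ + 13.608 = 0.
Factor: (λ + 1.8)(λ + 0.9)(λ + 3)(λ + 2.8) = 0.
Roots: -0.9, -1.8, -2.8, -3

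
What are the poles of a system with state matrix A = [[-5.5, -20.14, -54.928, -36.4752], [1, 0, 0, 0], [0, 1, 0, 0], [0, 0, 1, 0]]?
Eigenvalues solve det(λI - A) = 0.
Characteristic polynomial: λ^4 + 5.5*λ^3 + 20.14*λ^2 + 54.928*λ + 36.4752 = 0.
Factor: (λ + 3.4)(λ + 0.9)(λ^2 + 1.2*λ + 11.92) = 0.
Roots: -0.6 + 3.4j, -0.6 - 3.4j, -0.9, -3.4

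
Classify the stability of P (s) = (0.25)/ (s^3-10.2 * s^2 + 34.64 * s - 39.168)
Denominator: s^3 - 10.2*s^2 + 34.64*s - 39.168 = (s - 3.2)(s - 3.4)(s - 3.6). Poles: 3.2, 3.4, 3.6. Unstable (3 pole(s) in RHP)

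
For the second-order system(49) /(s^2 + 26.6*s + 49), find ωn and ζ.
Standard form: ωn²/(s²+2ζωn·s+ωn²).
const=49=ωn² → ωn=7, s coeff=26.6=2ζωn → ζ=1.9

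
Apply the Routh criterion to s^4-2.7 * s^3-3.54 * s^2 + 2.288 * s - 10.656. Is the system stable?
Routh array:
s^4: [1, -3.54, -10.656]; s^3: [-2.7, 2.288]; s^2: [-2.69259, -10.656]; s^1: [12.9733]; s^0: [-10.656]
First column: [1, -2.7, -2.69259, 12.9733, -10.656]. Sign changes = 3.
No, unstable (3 RHP root(s))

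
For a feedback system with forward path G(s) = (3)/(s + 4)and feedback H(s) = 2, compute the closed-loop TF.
Closed-loop T = G/(1+GH).
Numerator: G_num * H_den = 3.
Denominator: G_den * H_den + G_num * H_num = (s + 4) + (6) = s + 10.
T(s) = (3)/(s + 10)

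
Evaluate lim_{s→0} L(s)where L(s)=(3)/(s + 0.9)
DC gain = L(0) = num(0)/den(0) = 3/0.9 = 3.333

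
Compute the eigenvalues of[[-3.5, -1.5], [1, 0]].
Eigenvalues solve det(λI - A) = 0.
Characteristic polynomial: λ^2 + 3.5*λ + 1.5 = 0.
Factor: (λ + 0.5)(λ + 3) = 0.
Roots: -0.5, -3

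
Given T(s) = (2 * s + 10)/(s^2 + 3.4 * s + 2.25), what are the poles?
Set denominator = 0: s^2 + 3.4*s + 2.25 = (s + 0.9)(s + 2.5) = 0 → Poles: -0.9, -2.5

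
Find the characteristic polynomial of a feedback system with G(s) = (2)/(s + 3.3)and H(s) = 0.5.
Characteristic poly = G_den * H_den + G_num * H_num = (s + 3.3) + (1) = s + 4.3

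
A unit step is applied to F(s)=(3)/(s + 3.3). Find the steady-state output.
FVT: lim_{t→∞} y(t) = lim_{s→0} s*Y(s) where Y(s) = F(s)/s.
= lim_{s→0} F(s) = F(0) = num(0)/den(0) = 3/3.3 = 0.9091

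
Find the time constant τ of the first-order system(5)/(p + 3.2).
First-order system: τ = -1/pole. Pole = -3.2. τ = -1/(-3.2) = 0.3125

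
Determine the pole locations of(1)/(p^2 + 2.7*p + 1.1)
Set denominator = 0: p^2 + 2.7*p + 1.1 = (p + 0.5)(p + 2.2) = 0 → Poles: -0.5, -2.2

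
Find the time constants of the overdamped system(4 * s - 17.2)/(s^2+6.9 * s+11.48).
Overdamped: real poles at -4.1, -2.8. τ = -1/pole → τ₁ = 0.2439, τ₂ = 0.3571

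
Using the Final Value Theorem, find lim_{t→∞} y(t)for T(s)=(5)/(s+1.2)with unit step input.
FVT: lim_{t→∞} y(t) = lim_{s→0} s*Y(s) where Y(s) = T(s)/s.
= lim_{s→0} T(s) = T(0) = num(0)/den(0) = 5/1.2 = 4.167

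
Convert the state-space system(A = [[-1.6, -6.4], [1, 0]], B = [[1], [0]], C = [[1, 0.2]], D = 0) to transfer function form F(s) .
F(s) = C(sI - A)⁻¹B + D.
Characteristic polynomial det(sI - A) = s^2 + 1.6*s + 6.4.
Numerator from C·adj(sI-A)·B + D·det(sI-A) = s + 0.2.
F(s) = (s + 0.2)/(s^2 + 1.6*s + 6.4)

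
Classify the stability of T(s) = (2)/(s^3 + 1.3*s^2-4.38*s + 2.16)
Denominator: s^3 + 1.3*s^2 - 4.38*s + 2.16 = (s - 0.8)(s - 0.9)(s + 3). Poles: -3, 0.8, 0.9. Unstable (2 pole(s) in RHP)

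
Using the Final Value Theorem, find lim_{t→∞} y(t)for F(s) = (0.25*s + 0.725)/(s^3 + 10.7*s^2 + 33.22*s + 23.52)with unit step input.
FVT: lim_{t→∞} y(t) = lim_{s→0} s*Y(s) where Y(s) = F(s)/s.
= lim_{s→0} F(s) = F(0) = num(0)/den(0) = 0.725/23.52 = 0.03082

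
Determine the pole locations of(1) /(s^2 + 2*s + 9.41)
Set denominator = 0: s^2 + 2*s + 9.41 = 0 → Poles: -1 + 2.9j, -1 - 2.9j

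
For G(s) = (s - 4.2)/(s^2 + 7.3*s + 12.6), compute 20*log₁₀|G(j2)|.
Substitute s = j*2: G(j2) = -0.0241014 + 0.273475j.
|G(j2)| = sqrt(Re² + Im²) = 0.2745.
20*log₁₀(0.2745) = -11.23 dB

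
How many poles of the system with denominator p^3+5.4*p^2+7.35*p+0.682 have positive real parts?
p^3 + 5.4*p^2 + 7.35*p + 0.682 = (p + 0.1)(p + 3.1)(p + 2.2). Poles: -0.1, -2.2, -3.1. RHP poles (Re>0): 0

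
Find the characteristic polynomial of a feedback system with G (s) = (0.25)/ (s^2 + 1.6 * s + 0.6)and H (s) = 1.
Characteristic poly = G_den * H_den + G_num * H_num = (s^2 + 1.6*s + 0.6) + (0.25) = s^2 + 1.6*s + 0.85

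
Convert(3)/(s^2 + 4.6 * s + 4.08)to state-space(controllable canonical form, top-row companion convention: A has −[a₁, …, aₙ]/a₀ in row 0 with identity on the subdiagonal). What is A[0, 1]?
Reachable canonical form for den = s^2 + 4.6*s + 4.08: top row of A = -[a₁,a₂,...,aₙ]/a₀, ones on the subdiagonal, zeros elsewhere.
A = [[-4.6, -4.08], [1, 0]].
A[0,1] = -4.08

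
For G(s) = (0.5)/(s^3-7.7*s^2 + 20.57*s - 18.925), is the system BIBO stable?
Denominator: s^3 - 7.7*s^2 + 20.57*s - 18.925 = (s - 2.5)(s^2 - 5.2*s + 7.57). Poles: 2.5, 2.6 + 0.9j, 2.6 - 0.9j. All Re(p)<0: No (unstable)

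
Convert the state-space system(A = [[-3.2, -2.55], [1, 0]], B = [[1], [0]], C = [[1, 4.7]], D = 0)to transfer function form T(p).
T(p) = C(pI - A)⁻¹B + D.
Characteristic polynomial det(pI - A) = p^2 + 3.2*p + 2.55.
Numerator from C·adj(pI-A)·B + D·det(pI-A) = p + 4.7.
T(p) = (p + 4.7)/(p^2 + 3.2*p + 2.55)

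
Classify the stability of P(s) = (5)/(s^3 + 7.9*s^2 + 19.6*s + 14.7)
Denominator: s^3 + 7.9*s^2 + 19.6*s + 14.7 = (s + 3.5)(s + 3)(s + 1.4). Poles: -1.4, -3, -3.5. Stable (all poles in LHP)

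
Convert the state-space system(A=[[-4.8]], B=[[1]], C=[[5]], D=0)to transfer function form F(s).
F(s) = C(sI - A)⁻¹B + D.
Characteristic polynomial det(sI - A) = s + 4.8.
Numerator from C·adj(sI-A)·B + D·det(sI-A) = 5.
F(s) = (5)/(s + 4.8)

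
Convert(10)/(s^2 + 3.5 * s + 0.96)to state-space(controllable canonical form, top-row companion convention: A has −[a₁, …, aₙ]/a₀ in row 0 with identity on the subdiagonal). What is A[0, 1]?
Reachable canonical form for den = s^2 + 3.5*s + 0.96: top row of A = -[a₁,a₂,...,aₙ]/a₀, ones on the subdiagonal, zeros elsewhere.
A = [[-3.5, -0.96], [1, 0]].
A[0,1] = -0.96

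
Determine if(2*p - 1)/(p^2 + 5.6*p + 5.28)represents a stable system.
Denominator: p^2 + 5.6*p + 5.28 = (p + 4.4)(p + 1.2). Poles: -1.2, -4.4. All Re(p)<0: Yes (stable)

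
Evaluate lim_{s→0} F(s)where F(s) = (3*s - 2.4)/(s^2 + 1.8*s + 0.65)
DC gain = F(0) = num(0)/den(0) = -2.4/0.65 = -3.692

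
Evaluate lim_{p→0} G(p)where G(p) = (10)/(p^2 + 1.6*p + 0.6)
DC gain = G(0) = num(0)/den(0) = 10/0.6 = 16.67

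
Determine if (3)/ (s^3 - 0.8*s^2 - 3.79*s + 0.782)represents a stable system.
Denominator: s^3 - 0.8*s^2 - 3.79*s + 0.782 = (s - 0.2)(s + 1.7)(s - 2.3). Poles: -1.7, 0.2, 2.3. All Re(p)<0: No (unstable)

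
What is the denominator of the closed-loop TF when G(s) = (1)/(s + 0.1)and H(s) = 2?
Characteristic poly = G_den * H_den + G_num * H_num = (s + 0.1) + (2) = s + 2.1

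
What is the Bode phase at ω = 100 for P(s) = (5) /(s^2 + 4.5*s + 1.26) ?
Substitute s = j*100: P(j100) = -0.000499052 - 2.24602e-05j.
∠P(j100) = atan2(Im, Re) = atan2(-2.24602e-05, -0.000499052) = -177.42°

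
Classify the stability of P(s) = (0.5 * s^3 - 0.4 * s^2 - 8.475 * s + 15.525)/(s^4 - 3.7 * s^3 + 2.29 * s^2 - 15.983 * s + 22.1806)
Denominator: s^4 - 3.7*s^3 + 2.29*s^2 - 15.983*s + 22.1806 = (s - 3.8)(s - 1.3)(s^2 + 1.4*s + 4.49). Poles: -0.7 + 2j, -0.7 - 2j, 1.3, 3.8. Unstable (2 pole(s) in RHP)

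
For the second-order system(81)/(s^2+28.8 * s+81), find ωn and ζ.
Standard form: ωn²/(s²+2ζωn·s+ωn²).
const=81=ωn² → ωn=9, s coeff=28.8=2ζωn → ζ=1.6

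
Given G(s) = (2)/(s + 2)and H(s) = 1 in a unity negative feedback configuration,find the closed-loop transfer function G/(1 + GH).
Closed-loop T = G/(1+GH).
Numerator: G_num * H_den = 2.
Denominator: G_den * H_den + G_num * H_num = (s + 2) + (2) = s + 4.
T(s) = (2)/(s + 4)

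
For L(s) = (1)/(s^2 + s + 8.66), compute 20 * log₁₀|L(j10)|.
Substitute s = j*10: L(j10) = -0.0108184 - 0.00118441j.
|L(j10)| = sqrt(Re² + Im²) = 0.01088.
20*log₁₀(0.01088) = -39.26 dB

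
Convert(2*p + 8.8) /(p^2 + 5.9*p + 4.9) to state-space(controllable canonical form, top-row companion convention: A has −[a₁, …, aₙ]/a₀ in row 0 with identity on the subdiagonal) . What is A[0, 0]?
Reachable canonical form for den = p^2 + 5.9*p + 4.9: top row of A = -[a₁,a₂,...,aₙ]/a₀, ones on the subdiagonal, zeros elsewhere.
A = [[-5.9, -4.9], [1, 0]].
A[0,0] = -5.9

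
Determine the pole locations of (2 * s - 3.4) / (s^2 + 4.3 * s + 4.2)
Set denominator = 0: s^2 + 4.3*s + 4.2 = (s + 2.8)(s + 1.5) = 0 → Poles: -1.5, -2.8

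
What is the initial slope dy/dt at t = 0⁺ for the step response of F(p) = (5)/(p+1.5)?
IVT: y'(0⁺) = lim_{p→∞} p²·Y(p) = lim_{p→∞} p·F(p).
deg(num) = 0, deg(den) = 1, relative degree = 1, so p·F(p) → (leading num)/(leading den) = 5/1 = 5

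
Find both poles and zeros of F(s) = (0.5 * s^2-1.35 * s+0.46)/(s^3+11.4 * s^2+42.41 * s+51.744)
Set denominator = 0: s^3 + 11.4*s^2 + 42.41*s + 51.744 = (s + 3.3)(s + 3.2)(s + 4.9) = 0 → Poles: -3.2, -3.3, -4.9
Set numerator = 0: 0.5*s^2 - 1.35*s + 0.46 = 0.5*(s - 0.4)(s - 2.3) = 0 → Zeros: 0.4, 2.3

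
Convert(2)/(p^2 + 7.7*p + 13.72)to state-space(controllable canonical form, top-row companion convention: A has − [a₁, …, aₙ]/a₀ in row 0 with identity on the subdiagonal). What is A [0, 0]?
Reachable canonical form for den = p^2 + 7.7*p + 13.72: top row of A = -[a₁,a₂,...,aₙ]/a₀, ones on the subdiagonal, zeros elsewhere.
A = [[-7.7, -13.72], [1, 0]].
A[0,0] = -7.7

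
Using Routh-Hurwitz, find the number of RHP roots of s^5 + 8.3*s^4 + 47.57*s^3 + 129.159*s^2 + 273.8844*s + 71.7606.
Routh array:
s^5: [1, 47.57, 273.8844]; s^4: [8.3, 129.159, 71.7606]; s^3: [32.0087, 265.239]; s^2: [60.3814, 71.7606]; s^1: [227.198]; s^0: [71.7606]
First column: [1, 8.3, 32.0087, 60.3814, 227.198, 71.7606]. Sign changes = RHP roots = 0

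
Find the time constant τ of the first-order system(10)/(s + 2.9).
First-order system: τ = -1/pole. Pole = -2.9. τ = -1/(-2.9) = 0.3448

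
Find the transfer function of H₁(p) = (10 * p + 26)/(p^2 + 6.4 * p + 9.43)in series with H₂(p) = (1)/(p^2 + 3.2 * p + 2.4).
Series: H = H₁ · H₂ = (n₁·n₂)/(d₁·d₂).
Num: n₁·n₂ = 10*p + 26. Den: d₁·d₂ = p^4 + 9.6*p^3 + 32.31*p^2 + 45.536*p + 22.632.
H(p) = (10*p + 26)/(p^4 + 9.6*p^3 + 32.31*p^2 + 45.536*p + 22.632)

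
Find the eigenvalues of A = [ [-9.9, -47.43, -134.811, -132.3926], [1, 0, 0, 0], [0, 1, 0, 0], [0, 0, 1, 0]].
Eigenvalues solve det(λI - A) = 0.
Characteristic polynomial: λ^4 + 9.9*λ^3 + 47.43*λ^2 + 134.811*λ + 132.3926 = 0.
Factor: (λ + 4.6)(λ + 1.7)(λ^2 + 3.6*λ + 16.93) = 0.
Roots: -1.7, -1.8 + 3.7j, -1.8 - 3.7j, -4.6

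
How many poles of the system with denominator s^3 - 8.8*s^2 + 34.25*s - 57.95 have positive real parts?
s^3 - 8.8*s^2 + 34.25*s - 57.95 = (s - 3.8)(s^2 - 5*s + 15.25). Poles: 2.5 + 3j, 2.5 - 3j, 3.8. RHP poles (Re>0): 3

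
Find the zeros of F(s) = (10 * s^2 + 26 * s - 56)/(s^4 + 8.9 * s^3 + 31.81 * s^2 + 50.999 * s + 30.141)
Set numerator = 0: 10*s^2 + 26*s - 56 = 10*(s - 1.4)(s + 4) = 0 → Zeros: -4, 1.4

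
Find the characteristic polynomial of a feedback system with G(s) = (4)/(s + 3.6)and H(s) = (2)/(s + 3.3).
Characteristic poly = G_den * H_den + G_num * H_num = (s^2 + 6.9*s + 11.88) + (8) = s^2 + 6.9*s + 19.88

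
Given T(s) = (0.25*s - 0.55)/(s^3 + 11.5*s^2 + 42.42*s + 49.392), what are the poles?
Set denominator = 0: s^3 + 11.5*s^2 + 42.42*s + 49.392 = (s + 4.2)(s + 4.9)(s + 2.4) = 0 → Poles: -2.4, -4.2, -4.9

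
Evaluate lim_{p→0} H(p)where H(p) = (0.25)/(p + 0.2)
DC gain = H(0) = num(0)/den(0) = 0.25/0.2 = 1.25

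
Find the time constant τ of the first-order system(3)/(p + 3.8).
First-order system: τ = -1/pole. Pole = -3.8. τ = -1/(-3.8) = 0.2632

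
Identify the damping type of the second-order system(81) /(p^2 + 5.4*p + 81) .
Standard form: ωn²/(p²+2ζωn·p+ωn²) gives ωn=9, ζ=0.3.
Underdamped (ζ = 0.3 < 1)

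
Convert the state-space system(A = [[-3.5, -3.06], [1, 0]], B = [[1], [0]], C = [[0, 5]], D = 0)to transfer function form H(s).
H(s) = C(sI - A)⁻¹B + D.
Characteristic polynomial det(sI - A) = s^2 + 3.5*s + 3.06.
Numerator from C·adj(sI-A)·B + D·det(sI-A) = 5.
H(s) = (5)/(s^2 + 3.5*s + 3.06)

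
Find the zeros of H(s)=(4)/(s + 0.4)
Numerator is a nonzero constant (4) → Zeros: none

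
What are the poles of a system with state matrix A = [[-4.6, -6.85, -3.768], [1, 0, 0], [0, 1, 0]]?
Eigenvalues solve det(λI - A) = 0.
Characteristic polynomial: λ^3 + 4.6*λ^2 + 6.85*λ + 3.768 = 0.
Factor: (λ + 2.4)(λ^2 + 2.2*λ + 1.57) = 0.
Roots: -1.1 + 0.6j, -1.1 - 0.6j, -2.4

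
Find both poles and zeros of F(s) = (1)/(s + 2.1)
Set denominator = 0: s + 2.1 = 0 → Poles: -2.1
Numerator is a nonzero constant (1) → Zeros: none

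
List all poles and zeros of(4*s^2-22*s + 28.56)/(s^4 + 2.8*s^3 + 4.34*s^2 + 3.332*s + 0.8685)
Set denominator = 0: s^4 + 2.8*s^3 + 4.34*s^2 + 3.332*s + 0.8685 = (s + 0.5)(s + 0.9)(s^2 + 1.4*s + 1.93) = 0 → Poles: -0.5, -0.7 + 1.2j, -0.7 - 1.2j, -0.9
Set numerator = 0: 4*s^2 - 22*s + 28.56 = 4*(s - 2.1)(s - 3.4) = 0 → Zeros: 2.1, 3.4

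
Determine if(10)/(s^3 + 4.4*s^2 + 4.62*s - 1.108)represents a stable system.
Denominator: s^3 + 4.4*s^2 + 4.62*s - 1.108 = (s - 0.2)(s^2 + 4.6*s + 5.54). Poles: -2.3 + 0.5j, -2.3 - 0.5j, 0.2. All Re(p)<0: No (unstable)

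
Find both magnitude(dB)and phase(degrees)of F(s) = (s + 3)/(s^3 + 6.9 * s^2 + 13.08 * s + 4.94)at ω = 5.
Substitute s = j*5: F(j5) = -0.0253151 - 0.0208356j.
|F| = 20*log₁₀(sqrt(Re²+Im²)) = -29.69 dB.
∠F = atan2(Im, Re) = -140.54°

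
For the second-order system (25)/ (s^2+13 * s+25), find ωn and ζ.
Standard form: ωn²/(s²+2ζωn·s+ωn²).
const=25=ωn² → ωn=5, s coeff=13=2ζωn → ζ=1.3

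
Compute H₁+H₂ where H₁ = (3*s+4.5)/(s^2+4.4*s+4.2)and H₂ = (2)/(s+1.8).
Parallel: H = H₁ + H₂ = (n₁·d₂ + n₂·d₁)/(d₁·d₂).
n₁·d₂ = 3*s^2 + 9.9*s + 8.1. n₂·d₁ = 2*s^2 + 8.8*s + 8.4. Sum = 5*s^2 + 18.7*s + 16.5. d₁·d₂ = s^3 + 6.2*s^2 + 12.12*s + 7.56.
H(s) = (5*s^2 + 18.7*s + 16.5)/(s^3 + 6.2*s^2 + 12.12*s + 7.56)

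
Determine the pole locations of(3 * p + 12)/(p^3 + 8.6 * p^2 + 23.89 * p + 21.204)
Set denominator = 0: p^3 + 8.6*p^2 + 23.89*p + 21.204 = (p + 1.9)(p + 3.6)(p + 3.1) = 0 → Poles: -1.9, -3.1, -3.6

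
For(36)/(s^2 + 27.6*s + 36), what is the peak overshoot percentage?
Standard form: ωn²/(s²+2ζωn·s+ωn²) → ωn = 6, ζ = 2.3.
ζ ≥ 1, so the response is non-oscillatory: peak overshoot = 0%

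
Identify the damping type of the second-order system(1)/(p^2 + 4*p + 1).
Standard form: ωn²/(p²+2ζωn·p+ωn²) gives ωn=1, ζ=2.
Overdamped (ζ = 2 > 1)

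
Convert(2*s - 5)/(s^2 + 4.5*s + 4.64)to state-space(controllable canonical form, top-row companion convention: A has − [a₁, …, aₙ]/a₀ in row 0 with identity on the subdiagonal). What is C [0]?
Reachable canonical form: C = numerator coefficients (right-aligned, zero-padded to length n).
num = 2*s - 5, C = [[2, -5]].
C[0] = 2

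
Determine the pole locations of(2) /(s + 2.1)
Set denominator = 0: s + 2.1 = 0 → Poles: -2.1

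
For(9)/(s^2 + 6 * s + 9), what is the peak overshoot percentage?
Standard form: ωn²/(s²+2ζωn·s+ωn²) → ωn = 3, ζ = 1.
ζ ≥ 1, so the response is non-oscillatory: peak overshoot = 0%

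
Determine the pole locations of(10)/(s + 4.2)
Set denominator = 0: s + 4.2 = 0 → Poles: -4.2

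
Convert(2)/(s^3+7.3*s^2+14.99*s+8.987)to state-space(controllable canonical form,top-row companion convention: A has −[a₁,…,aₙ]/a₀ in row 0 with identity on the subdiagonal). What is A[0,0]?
Reachable canonical form for den = s^3 + 7.3*s^2 + 14.99*s + 8.987: top row of A = -[a₁,a₂,...,aₙ]/a₀, ones on the subdiagonal, zeros elsewhere.
A = [[-7.3, -14.99, -8.987], [1, 0, 0], [0, 1, 0]].
A[0,0] = -7.3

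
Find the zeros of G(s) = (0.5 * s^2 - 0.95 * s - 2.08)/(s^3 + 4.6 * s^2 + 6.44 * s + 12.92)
Set numerator = 0: 0.5*s^2 - 0.95*s - 2.08 = 0.5*(s - 3.2)(s + 1.3) = 0 → Zeros: -1.3, 3.2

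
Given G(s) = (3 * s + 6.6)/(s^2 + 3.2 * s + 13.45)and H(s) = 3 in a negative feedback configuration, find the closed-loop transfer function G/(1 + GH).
Closed-loop T = G/(1+GH).
Numerator: G_num * H_den = 3*s + 6.6.
Denominator: G_den * H_den + G_num * H_num = (s^2 + 3.2*s + 13.45) + (9*s + 19.8) = s^2 + 12.2*s + 33.25.
T(s) = (3*s + 6.6)/(s^2 + 12.2*s + 33.25)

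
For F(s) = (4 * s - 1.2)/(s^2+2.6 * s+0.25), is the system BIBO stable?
Denominator: s^2 + 2.6*s + 0.25 = (s + 0.1)(s + 2.5). Poles: -0.1, -2.5. All Re(p)<0: Yes (stable)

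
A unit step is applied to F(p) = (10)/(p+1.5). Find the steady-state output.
FVT: lim_{t→∞} y(t) = lim_{p→0} p*Y(p) where Y(p) = F(p)/p.
= lim_{p→0} F(p) = F(0) = num(0)/den(0) = 10/1.5 = 6.667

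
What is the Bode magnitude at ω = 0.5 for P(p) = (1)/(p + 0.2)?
Substitute p = j*0.5: P(j0.5) = 0.689655 - 1.72414j.
|P(j0.5)| = sqrt(Re² + Im²) = 1.857.
20*log₁₀(1.857) = 5.38 dB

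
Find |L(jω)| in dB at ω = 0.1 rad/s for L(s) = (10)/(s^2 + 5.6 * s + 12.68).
Substitute s = j*0.1: L(j0.1) = 0.787727 - 0.0348167j.
|L(j0.1)| = sqrt(Re² + Im²) = 0.7885.
20*log₁₀(0.7885) = -2.06 dB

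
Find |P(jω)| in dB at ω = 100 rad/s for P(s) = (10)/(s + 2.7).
Substitute s = j*100: P(j100) = 0.00269803 - 0.0999272j.
|P(j100)| = sqrt(Re² + Im²) = 0.09996.
20*log₁₀(0.09996) = -20.00 dB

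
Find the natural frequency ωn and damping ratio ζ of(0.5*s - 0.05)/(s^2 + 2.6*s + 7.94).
Underdamped: complex pole -1.3 + 2.5j. ωn = |pole| = 2.818, ζ = -Re(pole)/ωn = 0.4614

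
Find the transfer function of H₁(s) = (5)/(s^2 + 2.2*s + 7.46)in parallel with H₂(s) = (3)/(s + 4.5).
Parallel: H = H₁ + H₂ = (n₁·d₂ + n₂·d₁)/(d₁·d₂).
n₁·d₂ = 5*s + 22.5. n₂·d₁ = 3*s^2 + 6.6*s + 22.38. Sum = 3*s^2 + 11.6*s + 44.88. d₁·d₂ = s^3 + 6.7*s^2 + 17.36*s + 33.57.
H(s) = (3*s^2 + 11.6*s + 44.88)/(s^3 + 6.7*s^2 + 17.36*s + 33.57)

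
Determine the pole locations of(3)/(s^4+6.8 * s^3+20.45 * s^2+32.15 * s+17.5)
Set denominator = 0: s^4 + 6.8*s^3 + 20.45*s^2 + 32.15*s + 17.5 = (s + 1)(s + 2.8)(s^2 + 3*s + 6.25) = 0 → Poles: -1, -1.5 + 2j, -1.5 - 2j, -2.8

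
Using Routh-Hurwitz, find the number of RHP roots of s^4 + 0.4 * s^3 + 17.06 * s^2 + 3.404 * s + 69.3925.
Routh array:
s^4: [1, 17.06, 69.3925]; s^3: [0.4, 3.404]; s^2: [8.55, 69.3925]; s^1: [0.157567]; s^0: [69.3925]
First column: [1, 0.4, 8.55, 0.157567, 69.3925]. Sign changes = RHP roots = 0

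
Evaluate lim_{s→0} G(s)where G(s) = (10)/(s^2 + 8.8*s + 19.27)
DC gain = G(0) = num(0)/den(0) = 10/19.27 = 0.5189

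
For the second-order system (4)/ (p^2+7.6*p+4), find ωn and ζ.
Standard form: ωn²/(p²+2ζωn·p+ωn²).
const=4=ωn² → ωn=2, p coeff=7.6=2ζωn → ζ=1.9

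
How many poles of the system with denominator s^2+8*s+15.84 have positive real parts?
s^2 + 8*s + 15.84 = (s + 3.6)(s + 4.4). Poles: -3.6, -4.4. RHP poles (Re>0): 0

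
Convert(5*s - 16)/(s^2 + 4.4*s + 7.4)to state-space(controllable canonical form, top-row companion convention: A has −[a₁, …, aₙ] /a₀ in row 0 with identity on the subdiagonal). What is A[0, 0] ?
Reachable canonical form for den = s^2 + 4.4*s + 7.4: top row of A = -[a₁,a₂,...,aₙ]/a₀, ones on the subdiagonal, zeros elsewhere.
A = [[-4.4, -7.4], [1, 0]].
A[0,0] = -4.4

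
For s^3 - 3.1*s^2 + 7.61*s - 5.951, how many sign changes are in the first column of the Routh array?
Routh array:
s^3: [1, 7.61]; s^2: [-3.1, -5.951]; s^1: [5.69032]; s^0: [-5.951]
First column: [1, -3.1, 5.69032, -5.951]. Sign changes = 3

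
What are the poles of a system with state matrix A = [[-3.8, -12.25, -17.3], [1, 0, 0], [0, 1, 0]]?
Eigenvalues solve det(λI - A) = 0.
Characteristic polynomial: λ^3 + 3.8*λ^2 + 12.25*λ + 17.3 = 0.
Factor: (λ + 2)(λ^2 + 1.8*λ + 8.65) = 0.
Roots: -0.9 + 2.8j, -0.9 - 2.8j, -2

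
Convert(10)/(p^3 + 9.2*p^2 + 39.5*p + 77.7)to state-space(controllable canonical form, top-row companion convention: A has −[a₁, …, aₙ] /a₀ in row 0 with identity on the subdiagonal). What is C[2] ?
Reachable canonical form: C = numerator coefficients (right-aligned, zero-padded to length n).
num = 10, C = [[0, 0, 10]].
C[2] = 10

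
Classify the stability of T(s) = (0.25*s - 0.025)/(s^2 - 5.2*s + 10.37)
Denominator: s^2 - 5.2*s + 10.37. Poles: 2.6 + 1.9j, 2.6 - 1.9j. Unstable (2 pole(s) in RHP)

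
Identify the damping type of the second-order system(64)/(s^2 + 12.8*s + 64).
Standard form: ωn²/(s²+2ζωn·s+ωn²) gives ωn=8, ζ=0.8.
Underdamped (ζ = 0.8 < 1)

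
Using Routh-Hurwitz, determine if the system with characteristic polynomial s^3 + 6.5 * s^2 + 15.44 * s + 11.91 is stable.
Routh array:
s^3: [1, 15.44]; s^2: [6.5, 11.91]; s^1: [13.6077]; s^0: [11.91]
First column: [1, 6.5, 13.6077, 11.91]. Sign changes = 0.
Yes, stable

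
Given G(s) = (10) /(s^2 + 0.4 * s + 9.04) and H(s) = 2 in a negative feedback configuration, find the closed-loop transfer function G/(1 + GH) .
Closed-loop T = G/(1+GH).
Numerator: G_num * H_den = 10.
Denominator: G_den * H_den + G_num * H_num = (s^2 + 0.4*s + 9.04) + (20) = s^2 + 0.4*s + 29.04.
T(s) = (10)/(s^2 + 0.4*s + 29.04)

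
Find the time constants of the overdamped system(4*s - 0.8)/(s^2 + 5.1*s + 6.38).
Overdamped: real poles at -2.2, -2.9. τ = -1/pole → τ₁ = 0.4545, τ₂ = 0.3448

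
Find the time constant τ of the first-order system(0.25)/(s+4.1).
First-order system: τ = -1/pole. Pole = -4.1. τ = -1/(-4.1) = 0.2439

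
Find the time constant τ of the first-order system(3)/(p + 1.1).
First-order system: τ = -1/pole. Pole = -1.1. τ = -1/(-1.1) = 0.9091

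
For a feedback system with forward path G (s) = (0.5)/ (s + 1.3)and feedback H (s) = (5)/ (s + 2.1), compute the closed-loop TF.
Closed-loop T = G/(1+GH).
Numerator: G_num * H_den = 0.5*s + 1.05.
Denominator: G_den * H_den + G_num * H_num = (s^2 + 3.4*s + 2.73) + (2.5) = s^2 + 3.4*s + 5.23.
T(s) = (0.5*s + 1.05)/(s^2 + 3.4*s + 5.23)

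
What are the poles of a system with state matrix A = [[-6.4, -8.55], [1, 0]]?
Eigenvalues solve det(λI - A) = 0.
Characteristic polynomial: λ^2 + 6.4*λ + 8.55 = 0.
Factor: (λ + 4.5)(λ + 1.9) = 0.
Roots: -1.9, -4.5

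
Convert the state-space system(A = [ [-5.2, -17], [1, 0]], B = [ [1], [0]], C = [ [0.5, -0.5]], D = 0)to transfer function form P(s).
P(s) = C(sI - A)⁻¹B + D.
Characteristic polynomial det(sI - A) = s^2 + 5.2*s + 17.
Numerator from C·adj(sI-A)·B + D·det(sI-A) = 0.5*s - 0.5.
P(s) = (0.5*s - 0.5)/(s^2 + 5.2*s + 17)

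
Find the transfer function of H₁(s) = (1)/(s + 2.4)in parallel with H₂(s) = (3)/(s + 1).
Parallel: H = H₁ + H₂ = (n₁·d₂ + n₂·d₁)/(d₁·d₂).
n₁·d₂ = s + 1. n₂·d₁ = 3*s + 7.2. Sum = 4*s + 8.2. d₁·d₂ = s^2 + 3.4*s + 2.4.
H(s) = (4*s + 8.2)/(s^2 + 3.4*s + 2.4)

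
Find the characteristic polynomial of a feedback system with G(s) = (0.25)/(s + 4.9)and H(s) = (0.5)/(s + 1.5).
Characteristic poly = G_den * H_den + G_num * H_num = (s^2 + 6.4*s + 7.35) + (0.125) = s^2 + 6.4*s + 7.475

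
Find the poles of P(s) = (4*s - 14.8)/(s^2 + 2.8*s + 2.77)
Set denominator = 0: s^2 + 2.8*s + 2.77 = 0 → Poles: -1.4 + 0.9j, -1.4 - 0.9j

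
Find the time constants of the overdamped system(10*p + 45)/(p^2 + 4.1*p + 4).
Overdamped: real poles at -2.5, -1.6. τ = -1/pole → τ₁ = 0.4, τ₂ = 0.625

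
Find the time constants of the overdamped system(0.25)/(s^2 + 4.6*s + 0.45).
Overdamped: real poles at -0.1, -4.5. τ = -1/pole → τ₁ = 10, τ₂ = 0.2222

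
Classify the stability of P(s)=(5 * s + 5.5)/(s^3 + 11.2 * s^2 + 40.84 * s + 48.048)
Denominator: s^3 + 11.2*s^2 + 40.84*s + 48.048 = (s + 2.6)(s + 4.4)(s + 4.2). Poles: -2.6, -4.2, -4.4. Stable (all poles in LHP)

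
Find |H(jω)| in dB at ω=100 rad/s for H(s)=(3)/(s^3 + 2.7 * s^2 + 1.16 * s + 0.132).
Substitute s = j*100: H(j100) = -8.09594e-08 + 2.99816e-06j.
|H(j100)| = sqrt(Re² + Im²) = 2.999e-06.
20*log₁₀(2.999e-06) = -110.46 dB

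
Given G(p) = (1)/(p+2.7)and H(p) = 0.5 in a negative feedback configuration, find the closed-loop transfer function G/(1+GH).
Closed-loop T = G/(1+GH).
Numerator: G_num * H_den = 1.
Denominator: G_den * H_den + G_num * H_num = (p + 2.7) + (0.5) = p + 3.2.
T(p) = (1)/(p + 3.2)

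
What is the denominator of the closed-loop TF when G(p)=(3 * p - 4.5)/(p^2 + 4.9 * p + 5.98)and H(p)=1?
Characteristic poly = G_den * H_den + G_num * H_num = (p^2 + 4.9*p + 5.98) + (3*p - 4.5) = p^2 + 7.9*p + 1.48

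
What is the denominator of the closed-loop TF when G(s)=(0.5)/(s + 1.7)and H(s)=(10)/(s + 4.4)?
Characteristic poly = G_den * H_den + G_num * H_num = (s^2 + 6.1*s + 7.48) + (5) = s^2 + 6.1*s + 12.48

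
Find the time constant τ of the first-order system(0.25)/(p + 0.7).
First-order system: τ = -1/pole. Pole = -0.7. τ = -1/(-0.7) = 1.429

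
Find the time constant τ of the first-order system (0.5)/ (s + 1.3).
First-order system: τ = -1/pole. Pole = -1.3. τ = -1/(-1.3) = 0.7692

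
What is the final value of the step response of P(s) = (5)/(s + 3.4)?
FVT: lim_{t→∞} y(t) = lim_{s→0} s*Y(s) where Y(s) = P(s)/s.
= lim_{s→0} P(s) = P(0) = num(0)/den(0) = 5/3.4 = 1.471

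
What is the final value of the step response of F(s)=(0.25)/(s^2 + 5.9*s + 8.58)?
FVT: lim_{t→∞} y(t) = lim_{s→0} s*Y(s) where Y(s) = F(s)/s.
= lim_{s→0} F(s) = F(0) = num(0)/den(0) = 0.25/8.58 = 0.02914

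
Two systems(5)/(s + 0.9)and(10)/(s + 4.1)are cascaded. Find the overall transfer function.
Series: H = H₁ · H₂ = (n₁·n₂)/(d₁·d₂).
Num: n₁·n₂ = 50. Den: d₁·d₂ = s^2 + 5*s + 3.69.
H(s) = (50)/(s^2 + 5*s + 3.69)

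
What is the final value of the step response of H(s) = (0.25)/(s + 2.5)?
FVT: lim_{t→∞} y(t) = lim_{s→0} s*Y(s) where Y(s) = H(s)/s.
= lim_{s→0} H(s) = H(0) = num(0)/den(0) = 0.25/2.5 = 0.1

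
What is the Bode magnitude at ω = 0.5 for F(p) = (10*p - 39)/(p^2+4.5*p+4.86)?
Substitute p = j*0.5: F(j0.5) = -6.40481 + 4.21059j.
|F(j0.5)| = sqrt(Re² + Im²) = 7.665.
20*log₁₀(7.665) = 17.69 dB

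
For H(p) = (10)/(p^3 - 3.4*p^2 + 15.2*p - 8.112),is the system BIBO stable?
Denominator: p^3 - 3.4*p^2 + 15.2*p - 8.112 = (p - 0.6)(p^2 - 2.8*p + 13.52). Poles: 0.6, 1.4 + 3.4j, 1.4 - 3.4j. All Re(p)<0: No (unstable)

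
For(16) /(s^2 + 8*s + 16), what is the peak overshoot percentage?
Standard form: ωn²/(s²+2ζωn·s+ωn²) → ωn = 4, ζ = 1.
ζ ≥ 1, so the response is non-oscillatory: peak overshoot = 0%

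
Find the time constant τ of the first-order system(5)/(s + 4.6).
First-order system: τ = -1/pole. Pole = -4.6. τ = -1/(-4.6) = 0.2174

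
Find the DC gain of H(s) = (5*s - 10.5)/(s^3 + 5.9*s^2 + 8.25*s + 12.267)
DC gain = H(0) = num(0)/den(0) = -10.5/12.267 = -0.856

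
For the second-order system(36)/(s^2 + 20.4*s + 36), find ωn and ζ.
Standard form: ωn²/(s²+2ζωn·s+ωn²).
const=36=ωn² → ωn=6, s coeff=20.4=2ζωn → ζ=1.7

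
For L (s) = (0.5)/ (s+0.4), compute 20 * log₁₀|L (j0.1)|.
Substitute s = j*0.1: L(j0.1) = 1.17647 - 0.294118j.
|L(j0.1)| = sqrt(Re² + Im²) = 1.213.
20*log₁₀(1.213) = 1.67 dB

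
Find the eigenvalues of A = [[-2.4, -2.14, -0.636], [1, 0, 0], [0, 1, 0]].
Eigenvalues solve det(λI - A) = 0.
Characteristic polynomial: λ^3 + 2.4*λ^2 + 2.14*λ + 0.636 = 0.
Factor: (λ + 0.6)(λ^2 + 1.8*λ + 1.06) = 0.
Roots: -0.6, -0.9 + 0.5j, -0.9 - 0.5j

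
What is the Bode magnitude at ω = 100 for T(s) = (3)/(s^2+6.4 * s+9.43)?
Substitute s = j*100: T(j100) = -0.000299056 - 1.91576e-05j.
|T(j100)| = sqrt(Re² + Im²) = 0.0002997.
20*log₁₀(0.0002997) = -70.47 dB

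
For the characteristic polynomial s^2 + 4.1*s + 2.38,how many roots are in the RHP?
s^2 + 4.1*s + 2.38 = (s + 0.7)(s + 3.4). Poles: -0.7, -3.4. RHP poles (Re>0): 0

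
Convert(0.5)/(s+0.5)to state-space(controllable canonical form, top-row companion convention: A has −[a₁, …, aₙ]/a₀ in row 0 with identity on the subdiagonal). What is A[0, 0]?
Reachable canonical form for den = s + 0.5: top row of A = -[a₁,a₂,...,aₙ]/a₀, ones on the subdiagonal, zeros elsewhere.
A = [[-0.5]].
A[0,0] = -0.5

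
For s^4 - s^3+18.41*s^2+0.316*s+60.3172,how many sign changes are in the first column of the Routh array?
Routh array:
s^4: [1, 18.41, 60.3172]; s^3: [-1, 0.316]; s^2: [18.726, 60.3172]; s^1: [3.53704]; s^0: [60.3172]
First column: [1, -1, 18.726, 3.53704, 60.3172]. Sign changes = 2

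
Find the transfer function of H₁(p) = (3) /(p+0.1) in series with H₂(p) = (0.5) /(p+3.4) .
Series: H = H₁ · H₂ = (n₁·n₂)/(d₁·d₂).
Num: n₁·n₂ = 1.5. Den: d₁·d₂ = p^2 + 3.5*p + 0.34.
H(p) = (1.5)/(p^2 + 3.5*p + 0.34)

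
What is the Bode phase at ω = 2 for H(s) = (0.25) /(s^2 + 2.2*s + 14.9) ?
Substitute s = j*2: H(j2) = 0.0197221 - 0.00796121j.
∠H(j2) = atan2(Im, Re) = atan2(-0.00796121, 0.0197221) = -21.98°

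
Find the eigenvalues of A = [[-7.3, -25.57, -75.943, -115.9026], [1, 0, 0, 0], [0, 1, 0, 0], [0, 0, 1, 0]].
Eigenvalues solve det(λI - A) = 0.
Characteristic polynomial: λ^4 + 7.3*λ^3 + 25.57*λ^2 + 75.943*λ + 115.9026 = 0.
Factor: (λ + 3.4)(λ + 3.3)(λ^2 + 0.6*λ + 10.33) = 0.
Roots: -0.3 + 3.2j, -0.3 - 3.2j, -3.3, -3.4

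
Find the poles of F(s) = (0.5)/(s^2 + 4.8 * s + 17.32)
Set denominator = 0: s^2 + 4.8*s + 17.32 = 0 → Poles: -2.4 + 3.4j, -2.4 - 3.4j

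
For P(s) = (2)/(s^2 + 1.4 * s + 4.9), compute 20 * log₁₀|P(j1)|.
Substitute s = j*1: P(j1) = 0.454281 - 0.163075j.
|P(j1)| = sqrt(Re² + Im²) = 0.4827.
20*log₁₀(0.4827) = -6.33 dB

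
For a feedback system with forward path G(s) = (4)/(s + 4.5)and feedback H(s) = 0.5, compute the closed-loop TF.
Closed-loop T = G/(1+GH).
Numerator: G_num * H_den = 4.
Denominator: G_den * H_den + G_num * H_num = (s + 4.5) + (2) = s + 6.5.
T(s) = (4)/(s + 6.5)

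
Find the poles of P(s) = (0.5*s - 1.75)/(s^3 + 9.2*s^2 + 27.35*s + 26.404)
Set denominator = 0: s^3 + 9.2*s^2 + 27.35*s + 26.404 = (s + 4.1)(s + 2.8)(s + 2.3) = 0 → Poles: -2.3, -2.8, -4.1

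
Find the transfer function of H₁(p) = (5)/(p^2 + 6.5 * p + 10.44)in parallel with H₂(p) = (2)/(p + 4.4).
Parallel: H = H₁ + H₂ = (n₁·d₂ + n₂·d₁)/(d₁·d₂).
n₁·d₂ = 5*p + 22. n₂·d₁ = 2*p^2 + 13*p + 20.88. Sum = 2*p^2 + 18*p + 42.88. d₁·d₂ = p^3 + 10.9*p^2 + 39.04*p + 45.936.
H(p) = (2*p^2 + 18*p + 42.88)/(p^3 + 10.9*p^2 + 39.04*p + 45.936)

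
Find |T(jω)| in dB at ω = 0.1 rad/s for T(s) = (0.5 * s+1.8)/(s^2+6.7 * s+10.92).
Substitute s = j*0.1: T(j0.1) = 0.164647 - 0.00552826j.
|T(j0.1)| = sqrt(Re² + Im²) = 0.1647.
20*log₁₀(0.1647) = -15.66 dB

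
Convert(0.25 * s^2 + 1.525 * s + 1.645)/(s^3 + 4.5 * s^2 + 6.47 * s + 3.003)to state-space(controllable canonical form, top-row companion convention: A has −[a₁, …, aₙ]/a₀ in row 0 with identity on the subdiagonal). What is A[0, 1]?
Reachable canonical form for den = s^3 + 4.5*s^2 + 6.47*s + 3.003: top row of A = -[a₁,a₂,...,aₙ]/a₀, ones on the subdiagonal, zeros elsewhere.
A = [[-4.5, -6.47, -3.003], [1, 0, 0], [0, 1, 0]].
A[0,1] = -6.47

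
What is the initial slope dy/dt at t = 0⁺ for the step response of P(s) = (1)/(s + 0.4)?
IVT: y'(0⁺) = lim_{s→∞} s²·Y(s) = lim_{s→∞} s·P(s).
deg(num) = 0, deg(den) = 1, relative degree = 1, so s·P(s) → (leading num)/(leading den) = 1/1 = 1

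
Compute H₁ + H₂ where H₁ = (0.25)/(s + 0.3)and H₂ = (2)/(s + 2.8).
Parallel: H = H₁ + H₂ = (n₁·d₂ + n₂·d₁)/(d₁·d₂).
n₁·d₂ = 0.25*s + 0.7. n₂·d₁ = 2*s + 0.6. Sum = 2.25*s + 1.3. d₁·d₂ = s^2 + 3.1*s + 0.84.
H(s) = (2.25*s + 1.3)/(s^2 + 3.1*s + 0.84)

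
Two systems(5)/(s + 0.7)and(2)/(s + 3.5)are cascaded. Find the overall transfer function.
Series: H = H₁ · H₂ = (n₁·n₂)/(d₁·d₂).
Num: n₁·n₂ = 10. Den: d₁·d₂ = s^2 + 4.2*s + 2.45.
H(s) = (10)/(s^2 + 4.2*s + 2.45)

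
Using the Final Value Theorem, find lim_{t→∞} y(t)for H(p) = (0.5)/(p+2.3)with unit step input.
FVT: lim_{t→∞} y(t) = lim_{p→0} p*Y(p) where Y(p) = H(p)/p.
= lim_{p→0} H(p) = H(0) = num(0)/den(0) = 0.5/2.3 = 0.2174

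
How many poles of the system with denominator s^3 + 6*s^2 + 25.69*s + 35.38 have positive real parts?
s^3 + 6*s^2 + 25.69*s + 35.38 = (s + 2)(s^2 + 4*s + 17.69). Poles: -2, -2 + 3.7j, -2 - 3.7j. RHP poles (Re>0): 0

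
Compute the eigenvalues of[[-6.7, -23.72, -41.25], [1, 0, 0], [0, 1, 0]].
Eigenvalues solve det(λI - A) = 0.
Characteristic polynomial: λ^3 + 6.7*λ^2 + 23.72*λ + 41.25 = 0.
Factor: (λ + 3.3)(λ^2 + 3.4*λ + 12.5) = 0.
Roots: -1.7 + 3.1j, -1.7 - 3.1j, -3.3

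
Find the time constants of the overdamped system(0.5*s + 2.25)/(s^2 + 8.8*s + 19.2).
Overdamped: real poles at -4, -4.8. τ = -1/pole → τ₁ = 0.25, τ₂ = 0.2083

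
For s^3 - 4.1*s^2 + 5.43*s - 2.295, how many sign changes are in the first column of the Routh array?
Routh array:
s^3: [1, 5.43]; s^2: [-4.1, -2.295]; s^1: [4.87024]; s^0: [-2.295]
First column: [1, -4.1, 4.87024, -2.295]. Sign changes = 3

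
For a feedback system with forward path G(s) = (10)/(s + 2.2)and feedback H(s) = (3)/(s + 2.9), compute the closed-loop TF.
Closed-loop T = G/(1+GH).
Numerator: G_num * H_den = 10*s + 29.
Denominator: G_den * H_den + G_num * H_num = (s^2 + 5.1*s + 6.38) + (30) = s^2 + 5.1*s + 36.38.
T(s) = (10*s + 29)/(s^2 + 5.1*s + 36.38)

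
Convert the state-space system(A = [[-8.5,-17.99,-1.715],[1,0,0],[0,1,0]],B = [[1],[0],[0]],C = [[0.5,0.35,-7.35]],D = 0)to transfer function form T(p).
T(p) = C(pI - A)⁻¹B + D.
Characteristic polynomial det(pI - A) = p^3 + 8.5*p^2 + 17.99*p + 1.715.
Numerator from C·adj(pI-A)·B + D·det(pI-A) = 0.5*p^2 + 0.35*p - 7.35.
T(p) = (0.5*p^2 + 0.35*p - 7.35)/(p^3 + 8.5*p^2 + 17.99*p + 1.715)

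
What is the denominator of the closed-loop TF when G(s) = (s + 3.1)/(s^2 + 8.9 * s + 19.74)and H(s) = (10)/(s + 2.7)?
Characteristic poly = G_den * H_den + G_num * H_num = (s^3 + 11.6*s^2 + 43.77*s + 53.298) + (10*s + 31) = s^3 + 11.6*s^2 + 53.77*s + 84.298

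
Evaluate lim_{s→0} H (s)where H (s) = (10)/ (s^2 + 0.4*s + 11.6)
DC gain = H(0) = num(0)/den(0) = 10/11.6 = 0.8621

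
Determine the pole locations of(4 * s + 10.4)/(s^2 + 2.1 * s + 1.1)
Set denominator = 0: s^2 + 2.1*s + 1.1 = (s + 1)(s + 1.1) = 0 → Poles: -1, -1.1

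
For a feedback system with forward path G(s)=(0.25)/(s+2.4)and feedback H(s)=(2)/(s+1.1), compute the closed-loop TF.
Closed-loop T = G/(1+GH).
Numerator: G_num * H_den = 0.25*s + 0.275.
Denominator: G_den * H_den + G_num * H_num = (s^2 + 3.5*s + 2.64) + (0.5) = s^2 + 3.5*s + 3.14.
T(s) = (0.25*s + 0.275)/(s^2 + 3.5*s + 3.14)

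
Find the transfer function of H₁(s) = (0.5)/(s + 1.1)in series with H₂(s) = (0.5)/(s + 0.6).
Series: H = H₁ · H₂ = (n₁·n₂)/(d₁·d₂).
Num: n₁·n₂ = 0.25. Den: d₁·d₂ = s^2 + 1.7*s + 0.66.
H(s) = (0.25)/(s^2 + 1.7*s + 0.66)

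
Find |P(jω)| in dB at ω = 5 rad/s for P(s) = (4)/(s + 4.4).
Substitute s = j*5: P(j5) = 0.396754 - 0.450857j.
|P(j5)| = sqrt(Re² + Im²) = 0.6006.
20*log₁₀(0.6006) = -4.43 dB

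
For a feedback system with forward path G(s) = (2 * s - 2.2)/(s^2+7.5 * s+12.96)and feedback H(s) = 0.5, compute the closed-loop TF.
Closed-loop T = G/(1+GH).
Numerator: G_num * H_den = 2*s - 2.2.
Denominator: G_den * H_den + G_num * H_num = (s^2 + 7.5*s + 12.96) + (s - 1.1) = s^2 + 8.5*s + 11.86.
T(s) = (2*s - 2.2)/(s^2 + 8.5*s + 11.86)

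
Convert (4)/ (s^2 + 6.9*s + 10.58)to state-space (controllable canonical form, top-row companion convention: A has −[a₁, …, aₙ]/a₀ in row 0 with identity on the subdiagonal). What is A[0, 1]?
Reachable canonical form for den = s^2 + 6.9*s + 10.58: top row of A = -[a₁,a₂,...,aₙ]/a₀, ones on the subdiagonal, zeros elsewhere.
A = [[-6.9, -10.58], [1, 0]].
A[0,1] = -10.58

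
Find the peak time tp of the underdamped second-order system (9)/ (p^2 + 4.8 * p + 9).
Standard form: ωn²/(p²+2ζωn·p+ωn²) → ωn = 3, ζ = 0.8.
ωd = ωn·√(1-ζ²) = 3·√(1-0.8²) = 1.8.
tp = π/ωd = π/1.8 = 1.745 s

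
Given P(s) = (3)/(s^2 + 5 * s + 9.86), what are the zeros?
Numerator is a nonzero constant (3) → Zeros: none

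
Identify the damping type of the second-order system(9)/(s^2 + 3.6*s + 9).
Standard form: ωn²/(s²+2ζωn·s+ωn²) gives ωn=3, ζ=0.6.
Underdamped (ζ = 0.6 < 1)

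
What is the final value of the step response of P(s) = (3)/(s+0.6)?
FVT: lim_{t→∞} y(t) = lim_{s→0} s*Y(s) where Y(s) = P(s)/s.
= lim_{s→0} P(s) = P(0) = num(0)/den(0) = 3/0.6 = 5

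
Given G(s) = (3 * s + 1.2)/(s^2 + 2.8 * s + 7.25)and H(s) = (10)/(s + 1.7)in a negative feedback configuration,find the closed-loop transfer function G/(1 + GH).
Closed-loop T = G/(1+GH).
Numerator: G_num * H_den = 3*s^2 + 6.3*s + 2.04.
Denominator: G_den * H_den + G_num * H_num = (s^3 + 4.5*s^2 + 12.01*s + 12.325) + (30*s + 12) = s^3 + 4.5*s^2 + 42.01*s + 24.325.
T(s) = (3*s^2 + 6.3*s + 2.04)/(s^3 + 4.5*s^2 + 42.01*s + 24.325)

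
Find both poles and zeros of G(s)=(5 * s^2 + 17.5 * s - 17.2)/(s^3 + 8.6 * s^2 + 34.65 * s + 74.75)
Set denominator = 0: s^3 + 8.6*s^2 + 34.65*s + 74.75 = (s + 4.6)(s^2 + 4*s + 16.25) = 0 → Poles: -2 + 3.5j, -2 - 3.5j, -4.6
Set numerator = 0: 5*s^2 + 17.5*s - 17.2 = 5*(s - 0.8)(s + 4.3) = 0 → Zeros: -4.3, 0.8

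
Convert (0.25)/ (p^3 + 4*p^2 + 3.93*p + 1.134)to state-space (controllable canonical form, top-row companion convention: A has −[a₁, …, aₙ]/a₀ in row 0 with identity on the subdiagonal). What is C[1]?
Reachable canonical form: C = numerator coefficients (right-aligned, zero-padded to length n).
num = 0.25, C = [[0, 0, 0.25]].
C[1] = 0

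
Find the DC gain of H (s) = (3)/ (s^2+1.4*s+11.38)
DC gain = H(0) = num(0)/den(0) = 3/11.38 = 0.2636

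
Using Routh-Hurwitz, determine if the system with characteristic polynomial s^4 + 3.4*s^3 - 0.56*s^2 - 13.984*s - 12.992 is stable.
Routh array:
s^4: [1, -0.56, -12.992]; s^3: [3.4, -13.984]; s^2: [3.55294, -12.992]; s^1: [-1.55126]; s^0: [-12.992]
First column: [1, 3.4, 3.55294, -1.55126, -12.992]. Sign changes = 1.
No, unstable (1 RHP root(s))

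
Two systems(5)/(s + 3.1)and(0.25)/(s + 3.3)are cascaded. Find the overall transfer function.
Series: H = H₁ · H₂ = (n₁·n₂)/(d₁·d₂).
Num: n₁·n₂ = 1.25. Den: d₁·d₂ = s^2 + 6.4*s + 10.23.
H(s) = (1.25)/(s^2 + 6.4*s + 10.23)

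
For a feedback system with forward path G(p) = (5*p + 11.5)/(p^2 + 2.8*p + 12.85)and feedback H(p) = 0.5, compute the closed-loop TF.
Closed-loop T = G/(1+GH).
Numerator: G_num * H_den = 5*p + 11.5.
Denominator: G_den * H_den + G_num * H_num = (p^2 + 2.8*p + 12.85) + (2.5*p + 5.75) = p^2 + 5.3*p + 18.6.
T(p) = (5*p + 11.5)/(p^2 + 5.3*p + 18.6)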